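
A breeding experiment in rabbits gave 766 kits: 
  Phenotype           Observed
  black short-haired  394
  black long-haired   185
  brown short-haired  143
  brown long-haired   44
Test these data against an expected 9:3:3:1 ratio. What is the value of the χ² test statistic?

15.391

The 9:3:3:1 ratio has 16 parts, so with N = 766 the expected counts are:
  black short-haired: 766 × 9/16 = 430.875
  black long-haired: 766 × 3/16 = 143.625
  brown short-haired: 766 × 3/16 = 143.625
  brown long-haired: 766 × 1/16 = 47.875
χ² = Σ (O − E)² / E
  black short-haired: (394 − 430.875)² / 430.875 = 3.1558
  black long-haired: (185 − 143.625)² / 143.625 = 11.9192
  brown short-haired: (143 − 143.625)² / 143.625 = 0.0027
  brown long-haired: (44 − 47.875)² / 47.875 = 0.3136
χ² = 3.1558 + 11.9192 + 0.0027 + 0.3136 = 15.3913 ≈ 15.391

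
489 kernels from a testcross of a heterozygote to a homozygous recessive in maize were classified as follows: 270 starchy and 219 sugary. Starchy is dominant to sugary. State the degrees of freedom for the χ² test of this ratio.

A testcross of a heterozygote (Aa × aa) gives a 1:1 phenotypic ratio.
A goodness-of-fit test with 2 phenotype classes has df = 2 − 1 = 1.

1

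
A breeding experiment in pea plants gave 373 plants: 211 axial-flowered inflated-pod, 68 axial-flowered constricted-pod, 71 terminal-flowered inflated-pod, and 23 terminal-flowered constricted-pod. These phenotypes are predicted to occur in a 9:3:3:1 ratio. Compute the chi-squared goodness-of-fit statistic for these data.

Total ratio parts = 16. Expected numbers out of 373:
  axial-flowered inflated-pod: 373 × 9/16 = 209.8125
  axial-flowered constricted-pod: 373 × 3/16 = 69.9375
  terminal-flowered inflated-pod: 373 × 3/16 = 69.9375
  terminal-flowered constricted-pod: 373 × 1/16 = 23.3125
χ² = Σ (O − E)² / E
  axial-flowered inflated-pod: (211 − 209.8125)² / 209.8125 = 0.0067
  axial-flowered constricted-pod: (68 − 69.9375)² / 69.9375 = 0.0537
  terminal-flowered inflated-pod: (71 − 69.9375)² / 69.9375 = 0.0161
  terminal-flowered constricted-pod: (23 − 23.3125)² / 23.3125 = 0.0042
χ² = 0.0067 + 0.0537 + 0.0161 + 0.0042 = 0.0807 ≈ 0.081

0.081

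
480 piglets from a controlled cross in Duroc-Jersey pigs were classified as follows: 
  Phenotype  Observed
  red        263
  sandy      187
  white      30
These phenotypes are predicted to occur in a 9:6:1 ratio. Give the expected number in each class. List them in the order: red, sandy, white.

270, 180, 30

Under the 9:6:1 hypothesis (Σ ratio = 16, N = 480):
  red: 480 × 9/16 = 270
  sandy: 480 × 6/16 = 180
  white: 480 × 1/16 = 30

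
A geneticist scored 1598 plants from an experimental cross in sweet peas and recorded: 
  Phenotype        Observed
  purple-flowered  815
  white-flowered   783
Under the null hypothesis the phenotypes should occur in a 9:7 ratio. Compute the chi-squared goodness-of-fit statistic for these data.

17.889

The 9:7 ratio has 16 parts, so with N = 1598 the expected counts are:
  purple-flowered: 1598 × 9/16 = 898.875
  white-flowered: 1598 × 7/16 = 699.125
χ² = Σ (O − E)² / E
  purple-flowered: (815 − 898.875)² / 898.875 = 7.8265
  white-flowered: (783 − 699.125)² / 699.125 = 10.0626
χ² = 7.8265 + 10.0626 = 17.8891 ≈ 17.889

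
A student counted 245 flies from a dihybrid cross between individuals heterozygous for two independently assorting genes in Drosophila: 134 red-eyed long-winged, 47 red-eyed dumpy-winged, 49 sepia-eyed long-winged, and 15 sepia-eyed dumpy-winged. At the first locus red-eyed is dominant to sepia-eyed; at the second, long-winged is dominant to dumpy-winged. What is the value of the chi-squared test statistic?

0.341

A dihybrid F₂ with independent assortment and complete dominance at both loci gives a 9:3:3:1 phenotypic ratio.
Under the 9:3:3:1 hypothesis (Σ ratio = 16, N = 245):
  red-eyed long-winged: 245 × 9/16 = 137.8125
  red-eyed dumpy-winged: 245 × 3/16 = 45.9375
  sepia-eyed long-winged: 245 × 3/16 = 45.9375
  sepia-eyed dumpy-winged: 245 × 1/16 = 15.3125
χ² = Σ (O − E)² / E
  red-eyed long-winged: (134 − 137.8125)² / 137.8125 = 0.1055
  red-eyed dumpy-winged: (47 − 45.9375)² / 45.9375 = 0.0246
  sepia-eyed long-winged: (49 − 45.9375)² / 45.9375 = 0.2042
  sepia-eyed dumpy-winged: (15 − 15.3125)² / 15.3125 = 0.0064
χ² = 0.1055 + 0.0246 + 0.2042 + 0.0064 = 0.3407 ≈ 0.341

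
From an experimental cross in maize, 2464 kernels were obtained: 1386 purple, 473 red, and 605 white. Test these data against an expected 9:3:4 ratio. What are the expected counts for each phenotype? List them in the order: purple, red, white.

The 9:3:4 ratio has 16 parts, so with N = 2464 the expected counts are:
  purple: 2464 × 9/16 = 1386
  red: 2464 × 3/16 = 462
  white: 2464 × 4/16 = 616

1386, 462, 616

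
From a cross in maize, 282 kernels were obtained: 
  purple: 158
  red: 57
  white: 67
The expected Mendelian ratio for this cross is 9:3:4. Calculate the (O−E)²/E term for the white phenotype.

Total ratio parts = 16. Expected numbers out of 282:
  purple: 282 × 9/16 = 158.625
  red: 282 × 3/16 = 52.875
  white: 282 × 4/16 = 70.5
Contribution of white: (67 − 70.5)² / 70.5 = 0.1738

0.174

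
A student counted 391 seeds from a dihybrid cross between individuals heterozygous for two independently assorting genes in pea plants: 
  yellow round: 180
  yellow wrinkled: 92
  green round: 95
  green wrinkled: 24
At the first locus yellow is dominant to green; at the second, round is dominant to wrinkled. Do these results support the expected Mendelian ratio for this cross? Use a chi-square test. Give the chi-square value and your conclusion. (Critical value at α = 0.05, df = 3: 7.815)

18.439; not consistent

A dihybrid F₂ with independent assortment and complete dominance at both loci gives a 9:3:3:1 phenotypic ratio.
Under the 9:3:3:1 hypothesis (Σ ratio = 16, N = 391):
  yellow round: 391 × 9/16 = 219.9375
  yellow wrinkled: 391 × 3/16 = 73.3125
  green round: 391 × 3/16 = 73.3125
  green wrinkled: 391 × 1/16 = 24.4375
χ² = Σ (O − E)² / E
  yellow round: (180 − 219.9375)² / 219.9375 = 7.2521
  yellow wrinkled: (92 − 73.3125)² / 73.3125 = 4.7635
  green round: (95 − 73.3125)² / 73.3125 = 6.4157
  green wrinkled: (24 − 24.4375)² / 24.4375 = 0.0078
χ² = 7.2521 + 4.7635 + 6.4157 + 0.0078 = 18.4391 ≈ 18.439
Degrees of freedom = 4 − 1 = 3; critical value at α = 0.05 is 7.815.
Since 18.439 > 7.815, we reject the null hypothesis — the data do not fit the 9:3:3:1 ratio.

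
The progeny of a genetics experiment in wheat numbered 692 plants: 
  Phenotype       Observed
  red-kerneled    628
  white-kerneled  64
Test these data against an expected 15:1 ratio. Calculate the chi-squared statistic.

Total ratio parts = 16. Expected numbers out of 692:
  red-kerneled: 692 × 15/16 = 648.75
  white-kerneled: 692 × 1/16 = 43.25
χ² = Σ (O − E)² / E
  red-kerneled: (628 − 648.75)² / 648.75 = 0.6637
  white-kerneled: (64 − 43.25)² / 43.25 = 9.9552
χ² = 0.6637 + 9.9552 = 10.6189 ≈ 10.619

10.619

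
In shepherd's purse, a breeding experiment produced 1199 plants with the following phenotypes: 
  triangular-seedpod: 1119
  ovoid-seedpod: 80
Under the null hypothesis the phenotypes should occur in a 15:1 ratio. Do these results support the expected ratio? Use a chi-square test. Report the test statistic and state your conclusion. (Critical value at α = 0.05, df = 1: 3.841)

The 15:1 ratio has 16 parts, so with N = 1199 the expected counts are:
  triangular-seedpod: 1199 × 15/16 = 1124.0625
  ovoid-seedpod: 1199 × 1/16 = 74.9375
χ² = Σ (O − E)² / E
  triangular-seedpod: (1119 − 1124.0625)² / 1124.0625 = 0.0228
  ovoid-seedpod: (80 − 74.9375)² / 74.9375 = 0.3420
χ² = 0.0228 + 0.3420 = 0.3648 ≈ 0.365
Degrees of freedom = 2 − 1 = 1; critical value at α = 0.05 is 3.841.
Since 0.365 < 3.841, we fail to reject the null hypothesis — the data are consistent with the 15:1 ratio.

0.365; consistent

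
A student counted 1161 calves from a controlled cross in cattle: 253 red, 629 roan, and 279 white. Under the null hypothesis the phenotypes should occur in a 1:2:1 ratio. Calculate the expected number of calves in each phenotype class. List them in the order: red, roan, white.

290.25, 580.5, 290.25

The 1:2:1 ratio has 4 parts, so with N = 1161 the expected counts are:
  red: 1161 × 1/4 = 290.25
  roan: 1161 × 2/4 = 580.5
  white: 1161 × 1/4 = 290.25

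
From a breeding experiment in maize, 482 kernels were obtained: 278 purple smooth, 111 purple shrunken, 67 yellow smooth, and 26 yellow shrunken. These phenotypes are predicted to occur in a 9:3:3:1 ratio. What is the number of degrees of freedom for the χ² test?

A goodness-of-fit test with 4 phenotype classes has df = 4 − 1 = 3.

3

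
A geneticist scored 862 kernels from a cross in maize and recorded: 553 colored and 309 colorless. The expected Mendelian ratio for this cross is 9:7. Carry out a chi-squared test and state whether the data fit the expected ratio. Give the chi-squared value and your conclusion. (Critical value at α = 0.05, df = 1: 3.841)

21.878; not consistent

The 9:7 ratio has 16 parts, so with N = 862 the expected counts are:
  colored: 862 × 9/16 = 484.875
  colorless: 862 × 7/16 = 377.125
χ² = Σ (O − E)² / E
  colored: (553 − 484.875)² / 484.875 = 9.5716
  colorless: (309 − 377.125)² / 377.125 = 12.3063
χ² = 9.5716 + 12.3063 = 21.8779 ≈ 21.878
Degrees of freedom = 2 − 1 = 1; critical value at α = 0.05 is 3.841.
Since 21.878 > 3.841, we reject the null hypothesis — the data do not fit the 9:7 ratio.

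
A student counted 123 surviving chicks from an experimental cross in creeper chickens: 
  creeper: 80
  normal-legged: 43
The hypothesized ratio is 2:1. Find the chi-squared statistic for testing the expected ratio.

0.146

Under the 2:1 hypothesis (Σ ratio = 3, N = 123):
  creeper: 123 × 2/3 = 82
  normal-legged: 123 × 1/3 = 41
χ² = Σ (O − E)² / E
  creeper: (80 − 82)² / 82 = 0.0488
  normal-legged: (43 − 41)² / 41 = 0.0976
χ² = 0.0488 + 0.0976 = 0.1464 ≈ 0.146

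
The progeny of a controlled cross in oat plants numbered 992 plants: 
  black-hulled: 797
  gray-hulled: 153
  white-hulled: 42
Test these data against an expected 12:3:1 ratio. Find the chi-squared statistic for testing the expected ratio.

16.082

Total ratio parts = 16. Expected numbers out of 992:
  black-hulled: 992 × 12/16 = 744
  gray-hulled: 992 × 3/16 = 186
  white-hulled: 992 × 1/16 = 62
χ² = Σ (O − E)² / E
  black-hulled: (797 − 744)² / 744 = 3.7755
  gray-hulled: (153 − 186)² / 186 = 5.8548
  white-hulled: (42 − 62)² / 62 = 6.4516
χ² = 3.7755 + 5.8548 + 6.4516 = 16.0819 ≈ 16.082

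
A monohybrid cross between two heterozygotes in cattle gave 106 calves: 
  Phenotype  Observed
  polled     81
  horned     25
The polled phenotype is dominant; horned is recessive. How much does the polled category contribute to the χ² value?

0.028

For a monohybrid cross between heterozygotes with complete dominance, the expected phenotypic ratio is 3:1.
Under the 3:1 hypothesis (Σ ratio = 4, N = 106):
  polled: 106 × 3/4 = 79.5
  horned: 106 × 1/4 = 26.5
Contribution of polled: (81 − 79.5)² / 79.5 = 0.0283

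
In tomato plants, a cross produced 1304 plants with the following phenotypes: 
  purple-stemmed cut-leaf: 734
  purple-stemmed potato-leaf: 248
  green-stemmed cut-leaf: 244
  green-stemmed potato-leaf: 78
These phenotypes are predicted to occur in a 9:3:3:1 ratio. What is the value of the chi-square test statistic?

Under the 9:3:3:1 hypothesis (Σ ratio = 16, N = 1304):
  purple-stemmed cut-leaf: 1304 × 9/16 = 733.5
  purple-stemmed potato-leaf: 1304 × 3/16 = 244.5
  green-stemmed cut-leaf: 1304 × 3/16 = 244.5
  green-stemmed potato-leaf: 1304 × 1/16 = 81.5
χ² = Σ (O − E)² / E
  purple-stemmed cut-leaf: (734 − 733.5)² / 733.5 = 0.0003
  purple-stemmed potato-leaf: (248 − 244.5)² / 244.5 = 0.0501
  green-stemmed cut-leaf: (244 − 244.5)² / 244.5 = 0.0010
  green-stemmed potato-leaf: (78 − 81.5)² / 81.5 = 0.1503
χ² = 0.0003 + 0.0501 + 0.0010 + 0.1503 = 0.2017 ≈ 0.202

0.202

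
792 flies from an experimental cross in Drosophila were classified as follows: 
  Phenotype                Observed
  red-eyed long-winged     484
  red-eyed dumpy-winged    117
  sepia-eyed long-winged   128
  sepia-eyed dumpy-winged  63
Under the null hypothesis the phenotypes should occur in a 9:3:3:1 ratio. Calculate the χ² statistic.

16.521

The 9:3:3:1 ratio has 16 parts, so with N = 792 the expected counts are:
  red-eyed long-winged: 792 × 9/16 = 445.5
  red-eyed dumpy-winged: 792 × 3/16 = 148.5
  sepia-eyed long-winged: 792 × 3/16 = 148.5
  sepia-eyed dumpy-winged: 792 × 1/16 = 49.5
χ² = Σ (O − E)² / E
  red-eyed long-winged: (484 − 445.5)² / 445.5 = 3.3272
  red-eyed dumpy-winged: (117 − 148.5)² / 148.5 = 6.6818
  sepia-eyed long-winged: (128 − 148.5)² / 148.5 = 2.8300
  sepia-eyed dumpy-winged: (63 − 49.5)² / 49.5 = 3.6818
χ² = 3.3272 + 6.6818 + 2.8300 + 3.6818 = 16.5208 ≈ 16.521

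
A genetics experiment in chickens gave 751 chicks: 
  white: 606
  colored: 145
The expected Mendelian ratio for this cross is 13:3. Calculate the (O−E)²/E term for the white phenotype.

Under the 13:3 hypothesis (Σ ratio = 16, N = 751):
  white: 751 × 13/16 = 610.1875
  colored: 751 × 3/16 = 140.8125
Contribution of white: (606 − 610.1875)² / 610.1875 = 0.0287

0.029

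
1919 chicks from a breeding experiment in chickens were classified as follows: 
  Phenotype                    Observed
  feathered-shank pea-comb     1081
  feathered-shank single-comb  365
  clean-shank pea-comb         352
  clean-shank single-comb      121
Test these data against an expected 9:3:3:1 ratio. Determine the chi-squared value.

0.256

The 9:3:3:1 ratio has 16 parts, so with N = 1919 the expected counts are:
  feathered-shank pea-comb: 1919 × 9/16 = 1079.4375
  feathered-shank single-comb: 1919 × 3/16 = 359.8125
  clean-shank pea-comb: 1919 × 3/16 = 359.8125
  clean-shank single-comb: 1919 × 1/16 = 119.9375
χ² = Σ (O − E)² / E
  feathered-shank pea-comb: (1081 − 1079.4375)² / 1079.4375 = 0.0023
  feathered-shank single-comb: (365 − 359.8125)² / 359.8125 = 0.0748
  clean-shank pea-comb: (352 − 359.8125)² / 359.8125 = 0.1696
  clean-shank single-comb: (121 − 119.9375)² / 119.9375 = 0.0094
χ² = 0.0023 + 0.0748 + 0.1696 + 0.0094 = 0.2561 ≈ 0.256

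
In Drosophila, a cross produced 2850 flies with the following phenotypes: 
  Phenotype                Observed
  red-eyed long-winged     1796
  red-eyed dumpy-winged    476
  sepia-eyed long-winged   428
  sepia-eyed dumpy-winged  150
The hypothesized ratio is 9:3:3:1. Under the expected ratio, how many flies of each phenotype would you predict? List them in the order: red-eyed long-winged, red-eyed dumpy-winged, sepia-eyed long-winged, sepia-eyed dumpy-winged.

1603.125, 534.375, 534.375, 178.125

Expected counts for N = 2850 under a 9:3:3:1 ratio (total parts = 16):
  red-eyed long-winged: 2850 × 9/16 = 1603.125
  red-eyed dumpy-winged: 2850 × 3/16 = 534.375
  sepia-eyed long-winged: 2850 × 3/16 = 534.375
  sepia-eyed dumpy-winged: 2850 × 1/16 = 178.125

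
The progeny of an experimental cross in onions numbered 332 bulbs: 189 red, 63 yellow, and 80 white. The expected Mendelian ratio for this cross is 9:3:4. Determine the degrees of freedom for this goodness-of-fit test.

A goodness-of-fit test with 3 phenotype classes has df = 3 − 1 = 2.

2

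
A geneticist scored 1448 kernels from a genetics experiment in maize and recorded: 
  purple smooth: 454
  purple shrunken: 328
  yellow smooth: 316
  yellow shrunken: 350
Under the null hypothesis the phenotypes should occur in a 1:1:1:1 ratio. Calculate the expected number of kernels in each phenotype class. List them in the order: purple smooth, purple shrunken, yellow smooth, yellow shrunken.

Under the 1:1:1:1 hypothesis (Σ ratio = 4, N = 1448):
  purple smooth: 1448 × 1/4 = 362
  purple shrunken: 1448 × 1/4 = 362
  yellow smooth: 1448 × 1/4 = 362
  yellow shrunken: 1448 × 1/4 = 362

362, 362, 362, 362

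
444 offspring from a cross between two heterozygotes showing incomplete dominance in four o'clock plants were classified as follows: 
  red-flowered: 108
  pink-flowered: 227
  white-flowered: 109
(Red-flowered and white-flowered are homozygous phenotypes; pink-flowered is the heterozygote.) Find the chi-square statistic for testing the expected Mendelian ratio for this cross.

With incomplete dominance, a heterozygote × heterozygote cross gives a 1:2:1 phenotypic ratio.
Under the 1:2:1 hypothesis (Σ ratio = 4, N = 444):
  red-flowered: 444 × 1/4 = 111
  pink-flowered: 444 × 2/4 = 222
  white-flowered: 444 × 1/4 = 111
χ² = Σ (O − E)² / E
  red-flowered: (108 − 111)² / 111 = 0.0811
  pink-flowered: (227 − 222)² / 222 = 0.1126
  white-flowered: (109 − 111)² / 111 = 0.0360
χ² = 0.0811 + 0.1126 + 0.0360 = 0.2297 ≈ 0.230

0.230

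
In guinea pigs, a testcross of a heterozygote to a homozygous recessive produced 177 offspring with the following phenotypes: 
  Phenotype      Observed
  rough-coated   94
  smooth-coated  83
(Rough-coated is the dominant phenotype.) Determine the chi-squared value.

A testcross of a heterozygote (Aa × aa) gives a 1:1 phenotypic ratio.
Expected counts for N = 177 under a 1:1 ratio (total parts = 2):
  rough-coated: 177 × 1/2 = 88.5
  smooth-coated: 177 × 1/2 = 88.5
χ² = Σ (O − E)² / E
  rough-coated: (94 − 88.5)² / 88.5 = 0.3418
  smooth-coated: (83 − 88.5)² / 88.5 = 0.3418
χ² = 0.3418 + 0.3418 = 0.6836 ≈ 0.684

0.684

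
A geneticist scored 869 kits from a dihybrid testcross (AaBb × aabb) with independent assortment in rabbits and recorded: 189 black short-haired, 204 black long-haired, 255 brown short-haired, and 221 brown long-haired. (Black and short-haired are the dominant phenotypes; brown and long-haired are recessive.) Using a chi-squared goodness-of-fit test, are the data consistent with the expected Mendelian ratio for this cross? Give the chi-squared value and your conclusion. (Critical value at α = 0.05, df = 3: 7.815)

11.106; not consistent

A dihybrid testcross with independent assortment gives a 1:1:1:1 ratio.
Under the 1:1:1:1 hypothesis (Σ ratio = 4, N = 869):
  black short-haired: 869 × 1/4 = 217.25
  black long-haired: 869 × 1/4 = 217.25
  brown short-haired: 869 × 1/4 = 217.25
  brown long-haired: 869 × 1/4 = 217.25
χ² = Σ (O − E)² / E
  black short-haired: (189 − 217.25)² / 217.25 = 3.6735
  black long-haired: (204 − 217.25)² / 217.25 = 0.8081
  brown short-haired: (255 − 217.25)² / 217.25 = 6.5596
  brown long-haired: (221 − 217.25)² / 217.25 = 0.0647
χ² = 3.6735 + 0.8081 + 6.5596 + 0.0647 = 11.1059 ≈ 11.106
Degrees of freedom = 4 − 1 = 3; critical value at α = 0.05 is 7.815.
Since 11.106 > 7.815, we reject the null hypothesis — the data do not fit the 1:1:1:1 ratio.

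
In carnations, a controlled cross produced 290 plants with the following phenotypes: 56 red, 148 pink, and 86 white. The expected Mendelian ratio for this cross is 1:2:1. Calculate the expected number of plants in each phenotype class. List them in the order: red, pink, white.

72.5, 145, 72.5

Under the 1:2:1 hypothesis (Σ ratio = 4, N = 290):
  red: 290 × 1/4 = 72.5
  pink: 290 × 2/4 = 145
  white: 290 × 1/4 = 72.5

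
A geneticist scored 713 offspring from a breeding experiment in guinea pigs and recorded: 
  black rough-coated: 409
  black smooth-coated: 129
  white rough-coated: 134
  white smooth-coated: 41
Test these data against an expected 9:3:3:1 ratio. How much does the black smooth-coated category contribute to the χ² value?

The 9:3:3:1 ratio has 16 parts, so with N = 713 the expected counts are:
  black rough-coated: 713 × 9/16 = 401.0625
  black smooth-coated: 713 × 3/16 = 133.6875
  white rough-coated: 713 × 3/16 = 133.6875
  white smooth-coated: 713 × 1/16 = 44.5625
Contribution of black smooth-coated: (129 − 133.6875)² / 133.6875 = 0.1644

0.164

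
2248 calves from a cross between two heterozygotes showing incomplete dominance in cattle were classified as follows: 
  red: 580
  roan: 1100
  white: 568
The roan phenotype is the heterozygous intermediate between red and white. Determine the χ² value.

With incomplete dominance, a heterozygote × heterozygote cross gives a 1:2:1 phenotypic ratio.
Under the 1:2:1 hypothesis (Σ ratio = 4, N = 2248):
  red: 2248 × 1/4 = 562
  roan: 2248 × 2/4 = 1124
  white: 2248 × 1/4 = 562
χ² = Σ (O − E)² / E
  red: (580 − 562)² / 562 = 0.5765
  roan: (1100 − 1124)² / 1124 = 0.5125
  white: (568 − 562)² / 562 = 0.0641
χ² = 0.5765 + 0.5125 + 0.0641 = 1.1531 ≈ 1.153

1.153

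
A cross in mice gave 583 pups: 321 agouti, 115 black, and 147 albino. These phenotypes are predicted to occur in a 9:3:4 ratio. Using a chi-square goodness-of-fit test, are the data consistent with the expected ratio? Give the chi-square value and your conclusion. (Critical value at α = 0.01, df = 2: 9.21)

The 9:3:4 ratio has 16 parts, so with N = 583 the expected counts are:
  agouti: 583 × 9/16 = 327.9375
  black: 583 × 3/16 = 109.3125
  albino: 583 × 4/16 = 145.75
χ² = Σ (O − E)² / E
  agouti: (321 − 327.9375)² / 327.9375 = 0.1468
  black: (115 − 109.3125)² / 109.3125 = 0.2959
  albino: (147 − 145.75)² / 145.75 = 0.0107
χ² = 0.1468 + 0.2959 + 0.0107 = 0.4534 ≈ 0.453
Degrees of freedom = 3 − 1 = 2; critical value at α = 0.01 is 9.21.
Since 0.453 < 9.21, we fail to reject the null hypothesis — the data are consistent with the 9:3:4 ratio.

0.453; consistent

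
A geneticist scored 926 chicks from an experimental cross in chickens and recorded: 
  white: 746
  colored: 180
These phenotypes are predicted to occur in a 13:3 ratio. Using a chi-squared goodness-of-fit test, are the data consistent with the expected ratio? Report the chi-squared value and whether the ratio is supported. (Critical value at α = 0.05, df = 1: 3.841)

The 13:3 ratio has 16 parts, so with N = 926 the expected counts are:
  white: 926 × 13/16 = 752.375
  colored: 926 × 3/16 = 173.625
χ² = Σ (O − E)² / E
  white: (746 − 752.375)² / 752.375 = 0.0540
  colored: (180 − 173.625)² / 173.625 = 0.2341
χ² = 0.0540 + 0.2341 = 0.2881 ≈ 0.288
Degrees of freedom = 2 − 1 = 1; critical value at α = 0.05 is 3.841.
Since 0.288 < 3.841, we fail to reject the null hypothesis — the data are consistent with the 13:3 ratio.

0.288; consistent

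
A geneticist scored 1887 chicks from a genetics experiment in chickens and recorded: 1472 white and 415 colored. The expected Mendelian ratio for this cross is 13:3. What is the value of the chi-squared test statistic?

13.024

The 13:3 ratio has 16 parts, so with N = 1887 the expected counts are:
  white: 1887 × 13/16 = 1533.1875
  colored: 1887 × 3/16 = 353.8125
χ² = Σ (O − E)² / E
  white: (1472 − 1533.1875)² / 1533.1875 = 2.4419
  colored: (415 − 353.8125)² / 353.8125 = 10.5816
χ² = 2.4419 + 10.5816 = 13.0235 ≈ 13.024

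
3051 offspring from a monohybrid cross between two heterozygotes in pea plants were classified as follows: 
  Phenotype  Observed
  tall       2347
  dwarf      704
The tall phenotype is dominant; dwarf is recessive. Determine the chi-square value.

6.034

For a monohybrid cross between heterozygotes with complete dominance, the expected phenotypic ratio is 3:1.
Expected counts for N = 3051 under a 3:1 ratio (total parts = 4):
  tall: 3051 × 3/4 = 2288.25
  dwarf: 3051 × 1/4 = 762.75
χ² = Σ (O − E)² / E
  tall: (2347 − 2288.25)² / 2288.25 = 1.5084
  dwarf: (704 − 762.75)² / 762.75 = 4.5252
χ² = 1.5084 + 4.5252 = 6.0336 ≈ 6.034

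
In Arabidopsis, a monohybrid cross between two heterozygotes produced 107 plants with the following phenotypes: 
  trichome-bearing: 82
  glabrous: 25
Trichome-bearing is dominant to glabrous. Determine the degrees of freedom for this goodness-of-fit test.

1

For a monohybrid cross between heterozygotes with complete dominance, the expected phenotypic ratio is 3:1.
A goodness-of-fit test with 2 phenotype classes has df = 2 − 1 = 1.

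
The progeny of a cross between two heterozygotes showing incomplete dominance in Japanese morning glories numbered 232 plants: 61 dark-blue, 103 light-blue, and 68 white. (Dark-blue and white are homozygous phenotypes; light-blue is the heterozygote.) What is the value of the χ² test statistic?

3.336

With incomplete dominance, a heterozygote × heterozygote cross gives a 1:2:1 phenotypic ratio.
Under the 1:2:1 hypothesis (Σ ratio = 4, N = 232):
  dark-blue: 232 × 1/4 = 58
  light-blue: 232 × 2/4 = 116
  white: 232 × 1/4 = 58
χ² = Σ (O − E)² / E
  dark-blue: (61 − 58)² / 58 = 0.1552
  light-blue: (103 − 116)² / 116 = 1.4569
  white: (68 − 58)² / 58 = 1.7241
χ² = 0.1552 + 1.4569 + 1.7241 = 3.3362 ≈ 3.336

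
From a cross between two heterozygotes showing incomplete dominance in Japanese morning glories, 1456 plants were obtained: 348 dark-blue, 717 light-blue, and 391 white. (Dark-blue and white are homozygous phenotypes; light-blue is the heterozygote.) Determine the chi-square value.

With incomplete dominance, a heterozygote × heterozygote cross gives a 1:2:1 phenotypic ratio.
Under the 1:2:1 hypothesis (Σ ratio = 4, N = 1456):
  dark-blue: 1456 × 1/4 = 364
  light-blue: 1456 × 2/4 = 728
  white: 1456 × 1/4 = 364
χ² = Σ (O − E)² / E
  dark-blue: (348 − 364)² / 364 = 0.7033
  light-blue: (717 − 728)² / 728 = 0.1662
  white: (391 − 364)² / 364 = 2.0027
χ² = 0.7033 + 0.1662 + 2.0027 = 2.8722 ≈ 2.872

2.872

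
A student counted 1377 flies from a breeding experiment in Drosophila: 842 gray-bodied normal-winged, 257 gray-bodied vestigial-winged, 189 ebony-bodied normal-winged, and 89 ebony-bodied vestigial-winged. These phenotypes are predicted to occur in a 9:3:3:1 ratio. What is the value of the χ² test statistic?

Under the 9:3:3:1 hypothesis (Σ ratio = 16, N = 1377):
  gray-bodied normal-winged: 1377 × 9/16 = 774.5625
  gray-bodied vestigial-winged: 1377 × 3/16 = 258.1875
  ebony-bodied normal-winged: 1377 × 3/16 = 258.1875
  ebony-bodied vestigial-winged: 1377 × 1/16 = 86.0625
χ² = Σ (O − E)² / E
  gray-bodied normal-winged: (842 − 774.5625)² / 774.5625 = 5.8715
  gray-bodied vestigial-winged: (257 − 258.1875)² / 258.1875 = 0.0055
  ebony-bodied normal-winged: (189 − 258.1875)² / 258.1875 = 18.5404
  ebony-bodied vestigial-winged: (89 − 86.0625)² / 86.0625 = 0.1003
χ² = 5.8715 + 0.0055 + 18.5404 + 0.1003 = 24.5177 ≈ 24.518

24.518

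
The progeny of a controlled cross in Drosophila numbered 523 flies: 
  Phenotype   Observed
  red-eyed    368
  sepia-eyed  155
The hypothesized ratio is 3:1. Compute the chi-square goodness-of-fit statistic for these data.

Under the 3:1 hypothesis (Σ ratio = 4, N = 523):
  red-eyed: 523 × 3/4 = 392.25
  sepia-eyed: 523 × 1/4 = 130.75
χ² = Σ (O − E)² / E
  red-eyed: (368 − 392.25)² / 392.25 = 1.4992
  sepia-eyed: (155 − 130.75)² / 130.75 = 4.4976
χ² = 1.4992 + 4.4976 = 5.9968 ≈ 5.997

5.997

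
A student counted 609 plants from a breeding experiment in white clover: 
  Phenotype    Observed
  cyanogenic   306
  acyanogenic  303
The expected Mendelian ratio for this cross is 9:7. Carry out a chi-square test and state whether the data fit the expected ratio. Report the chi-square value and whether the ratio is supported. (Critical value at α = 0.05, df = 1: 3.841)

Total ratio parts = 16. Expected numbers out of 609:
  cyanogenic: 609 × 9/16 = 342.5625
  acyanogenic: 609 × 7/16 = 266.4375
χ² = Σ (O − E)² / E
  cyanogenic: (306 − 342.5625)² / 342.5625 = 3.9024
  acyanogenic: (303 − 266.4375)² / 266.4375 = 5.0174
χ² = 3.9024 + 5.0174 = 8.9198 ≈ 8.920
Degrees of freedom = 2 − 1 = 1; critical value at α = 0.05 is 3.841.
Since 8.920 > 3.841, we reject the null hypothesis — the data do not fit the 9:7 ratio.

8.920; not consistent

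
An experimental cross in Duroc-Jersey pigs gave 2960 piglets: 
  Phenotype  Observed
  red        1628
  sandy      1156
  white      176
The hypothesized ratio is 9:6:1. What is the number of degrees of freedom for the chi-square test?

A goodness-of-fit test with 3 phenotype classes has df = 3 − 1 = 2.

2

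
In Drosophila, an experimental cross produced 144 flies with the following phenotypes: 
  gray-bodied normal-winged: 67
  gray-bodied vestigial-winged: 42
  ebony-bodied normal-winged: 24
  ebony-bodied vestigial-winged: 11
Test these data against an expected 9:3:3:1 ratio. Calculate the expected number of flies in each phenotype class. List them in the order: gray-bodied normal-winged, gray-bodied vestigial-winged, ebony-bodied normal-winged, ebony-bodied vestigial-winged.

81, 27, 27, 9

The 9:3:3:1 ratio has 16 parts, so with N = 144 the expected counts are:
  gray-bodied normal-winged: 144 × 9/16 = 81
  gray-bodied vestigial-winged: 144 × 3/16 = 27
  ebony-bodied normal-winged: 144 × 3/16 = 27
  ebony-bodied vestigial-winged: 144 × 1/16 = 9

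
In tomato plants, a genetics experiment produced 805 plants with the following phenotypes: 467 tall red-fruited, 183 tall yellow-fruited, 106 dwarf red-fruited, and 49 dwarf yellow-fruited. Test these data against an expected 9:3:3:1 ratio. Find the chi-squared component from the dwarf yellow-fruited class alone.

The 9:3:3:1 ratio has 16 parts, so with N = 805 the expected counts are:
  tall red-fruited: 805 × 9/16 = 452.8125
  tall yellow-fruited: 805 × 3/16 = 150.9375
  dwarf red-fruited: 805 × 3/16 = 150.9375
  dwarf yellow-fruited: 805 × 1/16 = 50.3125
Contribution of dwarf yellow-fruited: (49 − 50.3125)² / 50.3125 = 0.0342

0.034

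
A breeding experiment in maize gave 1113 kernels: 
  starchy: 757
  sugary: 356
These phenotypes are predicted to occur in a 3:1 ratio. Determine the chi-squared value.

28.967

The 3:1 ratio has 4 parts, so with N = 1113 the expected counts are:
  starchy: 1113 × 3/4 = 834.75
  sugary: 1113 × 1/4 = 278.25
χ² = Σ (O − E)² / E
  starchy: (757 − 834.75)² / 834.75 = 7.2418
  sugary: (356 − 278.25)² / 278.25 = 21.7253
χ² = 7.2418 + 21.7253 = 28.9671 ≈ 28.967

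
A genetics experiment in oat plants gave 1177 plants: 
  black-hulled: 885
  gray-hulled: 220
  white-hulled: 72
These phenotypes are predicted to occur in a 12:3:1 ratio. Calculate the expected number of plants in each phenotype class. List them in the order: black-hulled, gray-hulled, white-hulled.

Expected counts for N = 1177 under a 12:3:1 ratio (total parts = 16):
  black-hulled: 1177 × 12/16 = 882.75
  gray-hulled: 1177 × 3/16 = 220.6875
  white-hulled: 1177 × 1/16 = 73.5625

882.75, 220.6875, 73.5625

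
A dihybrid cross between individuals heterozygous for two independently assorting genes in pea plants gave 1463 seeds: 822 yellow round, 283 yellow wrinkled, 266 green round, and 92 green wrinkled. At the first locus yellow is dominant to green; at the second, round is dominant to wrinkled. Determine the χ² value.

A dihybrid F₂ with independent assortment and complete dominance at both loci gives a 9:3:3:1 phenotypic ratio.
Under the 9:3:3:1 hypothesis (Σ ratio = 16, N = 1463):
  yellow round: 1463 × 9/16 = 822.9375
  yellow wrinkled: 1463 × 3/16 = 274.3125
  green round: 1463 × 3/16 = 274.3125
  green wrinkled: 1463 × 1/16 = 91.4375
χ² = Σ (O − E)² / E
  yellow round: (822 − 822.9375)² / 822.9375 = 0.0011
  yellow wrinkled: (283 − 274.3125)² / 274.3125 = 0.2751
  green round: (266 − 274.3125)² / 274.3125 = 0.2519
  green wrinkled: (92 − 91.4375)² / 91.4375 = 0.0035
χ² = 0.0011 + 0.2751 + 0.2519 + 0.0035 = 0.5316 ≈ 0.532

0.532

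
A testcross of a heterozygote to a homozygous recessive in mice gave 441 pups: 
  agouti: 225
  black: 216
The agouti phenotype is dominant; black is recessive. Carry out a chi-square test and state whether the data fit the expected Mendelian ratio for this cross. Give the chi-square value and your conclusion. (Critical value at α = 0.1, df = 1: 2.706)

0.184; consistent

A testcross of a heterozygote (Aa × aa) gives a 1:1 phenotypic ratio.
Expected counts for N = 441 under a 1:1 ratio (total parts = 2):
  agouti: 441 × 1/2 = 220.5
  black: 441 × 1/2 = 220.5
χ² = Σ (O − E)² / E
  agouti: (225 − 220.5)² / 220.5 = 0.0918
  black: (216 − 220.5)² / 220.5 = 0.0918
χ² = 0.0918 + 0.0918 = 0.1836 ≈ 0.184
Degrees of freedom = 2 − 1 = 1; critical value at α = 0.1 is 2.706.
Since 0.184 < 2.706, we fail to reject the null hypothesis — the data are consistent with the 1:1 ratio.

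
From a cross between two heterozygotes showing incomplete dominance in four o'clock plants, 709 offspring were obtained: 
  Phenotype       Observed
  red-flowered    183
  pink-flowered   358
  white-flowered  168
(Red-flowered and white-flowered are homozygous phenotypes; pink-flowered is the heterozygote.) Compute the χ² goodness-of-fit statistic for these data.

0.704

With incomplete dominance, a heterozygote × heterozygote cross gives a 1:2:1 phenotypic ratio.
Total ratio parts = 4. Expected numbers out of 709:
  red-flowered: 709 × 1/4 = 177.25
  pink-flowered: 709 × 2/4 = 354.5
  white-flowered: 709 × 1/4 = 177.25
χ² = Σ (O − E)² / E
  red-flowered: (183 − 177.25)² / 177.25 = 0.1865
  pink-flowered: (358 − 354.5)² / 354.5 = 0.0346
  white-flowered: (168 − 177.25)² / 177.25 = 0.4827
χ² = 0.1865 + 0.0346 + 0.4827 = 0.7038 ≈ 0.704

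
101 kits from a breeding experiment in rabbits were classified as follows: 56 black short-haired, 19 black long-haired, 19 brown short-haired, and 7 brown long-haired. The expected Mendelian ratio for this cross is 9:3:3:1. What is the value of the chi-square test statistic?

0.087

Expected counts for N = 101 under a 9:3:3:1 ratio (total parts = 16):
  black short-haired: 101 × 9/16 = 56.8125
  black long-haired: 101 × 3/16 = 18.9375
  brown short-haired: 101 × 3/16 = 18.9375
  brown long-haired: 101 × 1/16 = 6.3125
χ² = Σ (O − E)² / E
  black short-haired: (56 − 56.8125)² / 56.8125 = 0.0116
  black long-haired: (19 − 18.9375)² / 18.9375 = 0.0002
  brown short-haired: (19 − 18.9375)² / 18.9375 = 0.0002
  brown long-haired: (7 − 6.3125)² / 6.3125 = 0.0749
χ² = 0.0116 + 0.0002 + 0.0002 + 0.0749 = 0.0869 ≈ 0.087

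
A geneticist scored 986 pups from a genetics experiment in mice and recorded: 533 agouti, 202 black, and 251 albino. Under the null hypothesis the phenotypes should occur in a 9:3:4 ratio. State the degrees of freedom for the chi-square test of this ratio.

2

A goodness-of-fit test with 3 phenotype classes has df = 3 − 1 = 2.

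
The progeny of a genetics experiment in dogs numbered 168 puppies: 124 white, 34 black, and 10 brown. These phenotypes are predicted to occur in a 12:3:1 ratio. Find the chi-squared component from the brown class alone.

Total ratio parts = 16. Expected numbers out of 168:
  white: 168 × 12/16 = 126
  black: 168 × 3/16 = 31.5
  brown: 168 × 1/16 = 10.5
Contribution of brown: (10 − 10.5)² / 10.5 = 0.0238

0.024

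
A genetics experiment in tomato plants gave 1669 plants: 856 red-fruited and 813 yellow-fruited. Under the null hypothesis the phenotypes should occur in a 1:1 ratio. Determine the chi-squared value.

1.108

Expected counts for N = 1669 under a 1:1 ratio (total parts = 2):
  red-fruited: 1669 × 1/2 = 834.5
  yellow-fruited: 1669 × 1/2 = 834.5
χ² = Σ (O − E)² / E
  red-fruited: (856 − 834.5)² / 834.5 = 0.5539
  yellow-fruited: (813 − 834.5)² / 834.5 = 0.5539
χ² = 0.5539 + 0.5539 = 1.1078 ≈ 1.108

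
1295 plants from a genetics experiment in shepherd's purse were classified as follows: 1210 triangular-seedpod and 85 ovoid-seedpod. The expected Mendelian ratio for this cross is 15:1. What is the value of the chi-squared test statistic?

Under the 15:1 hypothesis (Σ ratio = 16, N = 1295):
  triangular-seedpod: 1295 × 15/16 = 1214.0625
  ovoid-seedpod: 1295 × 1/16 = 80.9375
χ² = Σ (O − E)² / E
  triangular-seedpod: (1210 − 1214.0625)² / 1214.0625 = 0.0136
  ovoid-seedpod: (85 − 80.9375)² / 80.9375 = 0.2039
χ² = 0.0136 + 0.2039 = 0.2175 ≈ 0.218

0.218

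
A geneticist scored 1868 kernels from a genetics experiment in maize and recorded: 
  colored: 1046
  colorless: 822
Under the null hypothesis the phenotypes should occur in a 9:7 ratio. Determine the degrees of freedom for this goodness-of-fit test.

1

A goodness-of-fit test with 2 phenotype classes has df = 2 − 1 = 1.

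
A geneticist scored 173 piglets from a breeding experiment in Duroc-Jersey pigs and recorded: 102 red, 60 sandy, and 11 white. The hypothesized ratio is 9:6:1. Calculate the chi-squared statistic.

Total ratio parts = 16. Expected numbers out of 173:
  red: 173 × 9/16 = 97.3125
  sandy: 173 × 6/16 = 64.875
  white: 173 × 1/16 = 10.8125
χ² = Σ (O − E)² / E
  red: (102 − 97.3125)² / 97.3125 = 0.2258
  sandy: (60 − 64.875)² / 64.875 = 0.3663
  white: (11 − 10.8125)² / 10.8125 = 0.0033
χ² = 0.2258 + 0.3663 + 0.0033 = 0.5954 ≈ 0.595

0.595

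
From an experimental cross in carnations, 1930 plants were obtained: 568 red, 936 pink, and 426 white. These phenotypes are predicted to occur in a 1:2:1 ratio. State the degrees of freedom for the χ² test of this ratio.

A goodness-of-fit test with 3 phenotype classes has df = 3 − 1 = 2.

2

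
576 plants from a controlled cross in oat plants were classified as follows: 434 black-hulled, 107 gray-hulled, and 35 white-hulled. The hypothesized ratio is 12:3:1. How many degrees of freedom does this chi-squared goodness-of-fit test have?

A goodness-of-fit test with 3 phenotype classes has df = 3 − 1 = 2.

2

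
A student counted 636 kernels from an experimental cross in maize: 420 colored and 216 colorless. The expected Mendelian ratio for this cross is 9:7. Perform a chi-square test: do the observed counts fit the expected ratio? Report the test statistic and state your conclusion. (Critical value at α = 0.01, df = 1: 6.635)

Under the 9:7 hypothesis (Σ ratio = 16, N = 636):
  colored: 636 × 9/16 = 357.75
  colorless: 636 × 7/16 = 278.25
χ² = Σ (O − E)² / E
  colored: (420 − 357.75)² / 357.75 = 10.8318
  colorless: (216 − 278.25)² / 278.25 = 13.9265
χ² = 10.8318 + 13.9265 = 24.7583 ≈ 24.758
Degrees of freedom = 2 − 1 = 1; critical value at α = 0.01 is 6.635.
Since 24.758 > 6.635, we reject the null hypothesis — the data do not fit the 9:7 ratio.

24.758; not consistent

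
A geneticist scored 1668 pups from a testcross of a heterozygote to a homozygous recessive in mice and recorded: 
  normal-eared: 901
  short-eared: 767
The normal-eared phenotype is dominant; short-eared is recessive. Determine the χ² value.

A testcross of a heterozygote (Aa × aa) gives a 1:1 phenotypic ratio.
The 1:1 ratio has 2 parts, so with N = 1668 the expected counts are:
  normal-eared: 1668 × 1/2 = 834
  short-eared: 1668 × 1/2 = 834
χ² = Σ (O − E)² / E
  normal-eared: (901 − 834)² / 834 = 5.3825
  short-eared: (767 − 834)² / 834 = 5.3825
χ² = 5.3825 + 5.3825 = 10.765

10.765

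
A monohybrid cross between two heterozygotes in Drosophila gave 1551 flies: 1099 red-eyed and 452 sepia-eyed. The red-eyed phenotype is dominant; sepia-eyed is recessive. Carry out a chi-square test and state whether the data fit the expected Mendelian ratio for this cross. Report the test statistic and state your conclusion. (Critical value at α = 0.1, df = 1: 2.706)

For a monohybrid cross between heterozygotes with complete dominance, the expected phenotypic ratio is 3:1.
The 3:1 ratio has 4 parts, so with N = 1551 the expected counts are:
  red-eyed: 1551 × 3/4 = 1163.25
  sepia-eyed: 1551 × 1/4 = 387.75
χ² = Σ (O − E)² / E
  red-eyed: (1099 − 1163.25)² / 1163.25 = 3.5487
  sepia-eyed: (452 − 387.75)² / 387.75 = 10.6462
χ² = 3.5487 + 10.6462 = 14.1949 ≈ 14.195
Degrees of freedom = 2 − 1 = 1; critical value at α = 0.1 is 2.706.
Since 14.195 > 2.706, we reject the null hypothesis — the data do not fit the 3:1 ratio.

14.195; not consistent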